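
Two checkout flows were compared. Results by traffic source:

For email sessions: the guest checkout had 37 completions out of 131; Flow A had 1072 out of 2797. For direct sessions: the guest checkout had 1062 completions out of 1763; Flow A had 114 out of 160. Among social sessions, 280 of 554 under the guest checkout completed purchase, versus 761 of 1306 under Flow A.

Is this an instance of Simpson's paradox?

Email: the guest checkout 37/131 = 28.2%, Flow A 1072/2797 = 38.3% → Flow A
Direct: the guest checkout 1062/1763 = 60.2%, Flow A 114/160 = 71.2% → Flow A
Social: the guest checkout 280/554 = 50.5%, Flow A 761/1306 = 58.3% → Flow A
Overall: the guest checkout 1379/2448 = 56.3%, Flow A 1947/4263 = 45.7% → the guest checkout
Flow A wins each traffic group but the guest checkout wins overall — the comparison reverses. Flow A's sessions skew toward email, which has a lower base rate.

Yes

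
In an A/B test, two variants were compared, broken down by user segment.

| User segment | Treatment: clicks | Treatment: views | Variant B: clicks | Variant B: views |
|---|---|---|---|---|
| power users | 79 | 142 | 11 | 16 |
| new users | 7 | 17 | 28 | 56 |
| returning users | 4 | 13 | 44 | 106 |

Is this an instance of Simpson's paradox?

Yes

Power users: Treatment 79/142 = 55.6%, Variant B 11/16 = 68.8% → Variant B
New users: Treatment 7/17 = 41.2%, Variant B 28/56 = 50.0% → Variant B
Returning users: Treatment 4/13 = 30.8%, Variant B 44/106 = 41.5% → Variant B
Overall: Treatment 90/172 = 52.3%, Variant B 83/178 = 46.6% → Treatment
Variant B wins each user group but Treatment wins overall — the comparison reverses. Variant B's views skew toward returning users, which has a lower base rate.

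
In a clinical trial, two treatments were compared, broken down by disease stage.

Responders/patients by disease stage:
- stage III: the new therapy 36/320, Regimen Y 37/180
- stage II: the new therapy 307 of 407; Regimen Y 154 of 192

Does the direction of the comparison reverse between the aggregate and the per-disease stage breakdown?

Stage III: the new therapy 36/320 = 11.2%, Regimen Y 37/180 = 20.6% → Regimen Y
Stage II: the new therapy 307/407 = 75.4%, Regimen Y 154/192 = 80.2% → Regimen Y
Overall: the new therapy 343/727 = 47.2%, Regimen Y 191/372 = 51.3% → Regimen Y
Regimen Y wins overall and in every disease group — no reversal.

No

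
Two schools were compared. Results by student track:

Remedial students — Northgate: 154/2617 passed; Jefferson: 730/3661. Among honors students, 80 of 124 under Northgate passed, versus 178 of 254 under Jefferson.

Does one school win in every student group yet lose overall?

No

Remedial: Northgate 154/2617 = 5.9%, Jefferson 730/3661 = 19.9% → Jefferson
Honors: Northgate 80/124 = 64.5%, Jefferson 178/254 = 70.1% → Jefferson
Overall: Northgate 234/2741 = 8.5%, Jefferson 908/3915 = 23.2% → Jefferson
Jefferson wins overall and in every student group — no reversal.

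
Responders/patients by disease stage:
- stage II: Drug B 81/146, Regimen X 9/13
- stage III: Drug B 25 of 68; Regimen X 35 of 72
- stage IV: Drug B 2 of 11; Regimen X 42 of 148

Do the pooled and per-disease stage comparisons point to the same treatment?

No

Stage II: Drug B 81/146 = 55.5%, Regimen X 9/13 = 69.2% → Regimen X
Stage III: Drug B 25/68 = 36.8%, Regimen X 35/72 = 48.6% → Regimen X
Stage IV: Drug B 2/11 = 18.2%, Regimen X 42/148 = 28.4% → Regimen X
Overall: Drug B 108/225 = 48.0%, Regimen X 86/233 = 36.9% → Drug B
Regimen X wins each disease group but Drug B wins overall — the comparison reverses. Regimen X's patients skew toward stage IV, which has a lower base rate.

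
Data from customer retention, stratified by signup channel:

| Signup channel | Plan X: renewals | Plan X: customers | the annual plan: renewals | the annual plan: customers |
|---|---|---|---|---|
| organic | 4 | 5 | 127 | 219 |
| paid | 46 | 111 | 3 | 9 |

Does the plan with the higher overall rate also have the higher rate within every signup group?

No

Organic: Plan X 4/5 = 80.0%, the annual plan 127/219 = 58.0% → Plan X
Paid: Plan X 46/111 = 41.4%, the annual plan 3/9 = 33.3% → Plan X
Overall: Plan X 50/116 = 43.1%, the annual plan 130/228 = 57.0% → the annual plan
Plan X wins each signup group but the annual plan wins overall — the comparison reverses. Plan X's customers skew toward paid, which has a lower base rate.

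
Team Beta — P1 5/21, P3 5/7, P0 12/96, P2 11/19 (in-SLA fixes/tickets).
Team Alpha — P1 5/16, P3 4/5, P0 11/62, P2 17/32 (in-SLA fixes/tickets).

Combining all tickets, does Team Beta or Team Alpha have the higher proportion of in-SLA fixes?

Team Alpha

P1: Team Beta 5/21 = 23.8%, Team Alpha 5/16 = 31.2% → Team Alpha
P3: Team Beta 5/7 = 71.4%, Team Alpha 4/5 = 80.0% → Team Alpha
P0: Team Beta 12/96 = 12.5%, Team Alpha 11/62 = 17.7% → Team Alpha
P2: Team Beta 11/19 = 57.9%, Team Alpha 17/32 = 53.1% → Team Beta
Overall: Team Beta 33/143 = 23.1%, Team Alpha 37/115 = 32.2% → Team Alpha
(Neither sweeps every ticket group, but Team Alpha has the higher pooled rate.)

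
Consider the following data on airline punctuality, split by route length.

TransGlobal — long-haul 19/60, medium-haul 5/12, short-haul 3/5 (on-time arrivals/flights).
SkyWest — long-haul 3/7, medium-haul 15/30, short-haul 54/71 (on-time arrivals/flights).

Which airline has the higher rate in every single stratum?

Long-haul: TransGlobal 19/60 = 31.7%, SkyWest 3/7 = 42.9% → SkyWest
Medium-haul: TransGlobal 5/12 = 41.7%, SkyWest 15/30 = 50.0% → SkyWest
Short-haul: TransGlobal 3/5 = 60.0%, SkyWest 54/71 = 76.1% → SkyWest
SkyWest has the higher rate in all 3 groups.

SkyWest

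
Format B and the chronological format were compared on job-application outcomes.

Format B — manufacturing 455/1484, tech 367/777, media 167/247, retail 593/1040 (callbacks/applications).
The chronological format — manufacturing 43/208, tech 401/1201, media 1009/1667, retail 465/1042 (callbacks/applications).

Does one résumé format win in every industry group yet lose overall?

Yes

Manufacturing: Format B 455/1484 = 30.7%, the chronological format 43/208 = 20.7% → Format B
Tech: Format B 367/777 = 47.2%, the chronological format 401/1201 = 33.4% → Format B
Media: Format B 167/247 = 67.6%, the chronological format 1009/1667 = 60.5% → Format B
Retail: Format B 593/1040 = 57.0%, the chronological format 465/1042 = 44.6% → Format B
Overall: Format B 1582/3548 = 44.6%, the chronological format 1918/4118 = 46.6% → the chronological format
Format B wins each industry group but the chronological format wins overall — the comparison reverses. Format B's applications skew toward manufacturing, which has a lower base rate.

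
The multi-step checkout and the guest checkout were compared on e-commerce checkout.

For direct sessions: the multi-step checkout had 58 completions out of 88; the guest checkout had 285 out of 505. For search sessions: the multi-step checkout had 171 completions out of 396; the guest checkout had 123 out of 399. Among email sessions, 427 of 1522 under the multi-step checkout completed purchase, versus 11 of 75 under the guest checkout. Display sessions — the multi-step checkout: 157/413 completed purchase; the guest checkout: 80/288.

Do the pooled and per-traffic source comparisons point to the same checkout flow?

Direct: the multi-step checkout 58/88 = 65.9%, the guest checkout 285/505 = 56.4% → the multi-step checkout
Search: the multi-step checkout 171/396 = 43.2%, the guest checkout 123/399 = 30.8% → the multi-step checkout
Email: the multi-step checkout 427/1522 = 28.1%, the guest checkout 11/75 = 14.7% → the multi-step checkout
Display: the multi-step checkout 157/413 = 38.0%, the guest checkout 80/288 = 27.8% → the multi-step checkout
Overall: the multi-step checkout 813/2419 = 33.6%, the guest checkout 499/1267 = 39.4% → the guest checkout
The multi-step checkout wins each traffic group but the guest checkout wins overall — the comparison reverses. The multi-step checkout's sessions skew toward email, which has a lower base rate.

No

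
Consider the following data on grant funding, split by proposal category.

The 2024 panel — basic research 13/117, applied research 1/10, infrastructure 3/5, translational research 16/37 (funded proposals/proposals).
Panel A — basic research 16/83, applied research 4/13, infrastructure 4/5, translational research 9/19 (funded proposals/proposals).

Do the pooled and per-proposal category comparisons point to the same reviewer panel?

Basic research: the 2024 panel 13/117 = 11.1%, Panel A 16/83 = 19.3% → Panel A
Applied research: the 2024 panel 1/10 = 10.0%, Panel A 4/13 = 30.8% → Panel A
Infrastructure: the 2024 panel 3/5 = 60.0%, Panel A 4/5 = 80.0% → Panel A
Translational research: the 2024 panel 16/37 = 43.2%, Panel A 9/19 = 47.4% → Panel A
Overall: the 2024 panel 33/169 = 19.5%, Panel A 33/120 = 27.5% → Panel A
Panel A wins overall and in every proposal group — no reversal.

Yes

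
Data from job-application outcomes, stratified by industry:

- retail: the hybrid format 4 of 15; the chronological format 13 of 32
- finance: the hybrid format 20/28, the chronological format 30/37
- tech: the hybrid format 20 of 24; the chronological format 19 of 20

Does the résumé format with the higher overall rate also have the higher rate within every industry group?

Yes

Retail: the hybrid format 4/15 = 26.7%, the chronological format 13/32 = 40.6% → the chronological format
Finance: the hybrid format 20/28 = 71.4%, the chronological format 30/37 = 81.1% → the chronological format
Tech: the hybrid format 20/24 = 83.3%, the chronological format 19/20 = 95.0% → the chronological format
Overall: the hybrid format 44/67 = 65.7%, the chronological format 62/89 = 69.7% → the chronological format
The chronological format wins overall and in every industry group — no reversal.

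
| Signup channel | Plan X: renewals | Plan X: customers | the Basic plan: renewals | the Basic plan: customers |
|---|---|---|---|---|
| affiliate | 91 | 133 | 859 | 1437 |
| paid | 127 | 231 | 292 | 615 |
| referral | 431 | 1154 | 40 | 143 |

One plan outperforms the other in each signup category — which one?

Affiliate: Plan X 91/133 = 68.4%, the Basic plan 859/1437 = 59.8% → Plan X
Paid: Plan X 127/231 = 55.0%, the Basic plan 292/615 = 47.5% → Plan X
Referral: Plan X 431/1154 = 37.3%, the Basic plan 40/143 = 28.0% → Plan X
Plan X has the higher rate in all 3 groups.

Plan X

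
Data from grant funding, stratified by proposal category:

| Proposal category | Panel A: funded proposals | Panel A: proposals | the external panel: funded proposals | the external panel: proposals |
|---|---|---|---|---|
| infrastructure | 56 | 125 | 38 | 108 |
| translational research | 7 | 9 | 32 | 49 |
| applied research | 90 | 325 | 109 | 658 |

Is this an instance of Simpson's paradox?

Infrastructure: Panel A 56/125 = 44.8%, the external panel 38/108 = 35.2% → Panel A
Translational research: Panel A 7/9 = 77.8%, the external panel 32/49 = 65.3% → Panel A
Applied research: Panel A 90/325 = 27.7%, the external panel 109/658 = 16.6% → Panel A
Overall: Panel A 153/459 = 33.3%, the external panel 179/815 = 22.0% → Panel A
Panel A wins overall and in every proposal group — no reversal.

No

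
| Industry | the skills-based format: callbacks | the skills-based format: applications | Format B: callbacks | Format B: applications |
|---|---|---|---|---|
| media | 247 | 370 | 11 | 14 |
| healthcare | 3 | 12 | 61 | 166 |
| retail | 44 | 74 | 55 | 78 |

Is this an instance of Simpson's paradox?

Yes

Media: the skills-based format 247/370 = 66.8%, Format B 11/14 = 78.6% → Format B
Healthcare: the skills-based format 3/12 = 25.0%, Format B 61/166 = 36.7% → Format B
Retail: the skills-based format 44/74 = 59.5%, Format B 55/78 = 70.5% → Format B
Overall: the skills-based format 294/456 = 64.5%, Format B 127/258 = 49.2% → the skills-based format
Format B wins each industry group but the skills-based format wins overall — the comparison reverses. Format B's applications skew toward healthcare, which has a lower base rate.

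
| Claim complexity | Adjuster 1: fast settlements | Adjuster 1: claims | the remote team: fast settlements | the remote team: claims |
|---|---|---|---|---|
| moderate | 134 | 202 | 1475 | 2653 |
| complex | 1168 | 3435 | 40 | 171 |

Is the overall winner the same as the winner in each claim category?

No

Moderate: Adjuster 1 134/202 = 66.3%, the remote team 1475/2653 = 55.6% → Adjuster 1
Complex: Adjuster 1 1168/3435 = 34.0%, the remote team 40/171 = 23.4% → Adjuster 1
Overall: Adjuster 1 1302/3637 = 35.8%, the remote team 1515/2824 = 53.6% → the remote team
Adjuster 1 wins each claim group but the remote team wins overall — the comparison reverses. Adjuster 1's claims skew toward complex, which has a lower base rate.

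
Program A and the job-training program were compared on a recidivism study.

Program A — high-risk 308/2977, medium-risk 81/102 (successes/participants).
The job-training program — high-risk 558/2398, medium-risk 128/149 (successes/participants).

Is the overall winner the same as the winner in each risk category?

High-risk: Program A 308/2977 = 10.3%, the job-training program 558/2398 = 23.3% → the job-training program
Medium-risk: Program A 81/102 = 79.4%, the job-training program 128/149 = 85.9% → the job-training program
Overall: Program A 389/3079 = 12.6%, the job-training program 686/2547 = 26.9% → the job-training program
The job-training program wins overall and in every risk group — no reversal.

Yes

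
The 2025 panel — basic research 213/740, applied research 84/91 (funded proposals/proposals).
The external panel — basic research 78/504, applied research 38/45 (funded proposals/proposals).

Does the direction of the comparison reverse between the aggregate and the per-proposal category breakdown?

Basic research: the 2025 panel 213/740 = 28.8%, the external panel 78/504 = 15.5% → the 2025 panel
Applied research: the 2025 panel 84/91 = 92.3%, the external panel 38/45 = 84.4% → the 2025 panel
Overall: the 2025 panel 297/831 = 35.7%, the external panel 116/549 = 21.1% → the 2025 panel
The 2025 panel wins overall and in every proposal group — no reversal.

No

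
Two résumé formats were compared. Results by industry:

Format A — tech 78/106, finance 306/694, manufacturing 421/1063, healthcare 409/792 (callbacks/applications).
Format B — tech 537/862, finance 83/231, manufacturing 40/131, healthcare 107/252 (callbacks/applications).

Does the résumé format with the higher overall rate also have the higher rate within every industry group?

No

Tech: Format A 78/106 = 73.6%, Format B 537/862 = 62.3% → Format A
Finance: Format A 306/694 = 44.1%, Format B 83/231 = 35.9% → Format A
Manufacturing: Format A 421/1063 = 39.6%, Format B 40/131 = 30.5% → Format A
Healthcare: Format A 409/792 = 51.6%, Format B 107/252 = 42.5% → Format A
Overall: Format A 1214/2655 = 45.7%, Format B 767/1476 = 52.0% → Format B
Format A wins each industry group but Format B wins overall — the comparison reverses. Format A's applications skew toward manufacturing, which has a lower base rate.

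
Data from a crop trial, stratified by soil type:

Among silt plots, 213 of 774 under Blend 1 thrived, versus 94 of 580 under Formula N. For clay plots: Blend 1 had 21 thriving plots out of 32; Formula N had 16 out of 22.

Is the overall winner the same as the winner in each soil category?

No

Silt: Blend 1 213/774 = 27.5%, Formula N 94/580 = 16.2% → Blend 1
Clay: Blend 1 21/32 = 65.6%, Formula N 16/22 = 72.7% → Formula N
Overall: Blend 1 234/806 = 29.0%, Formula N 110/602 = 18.3% → Blend 1
Neither sweeps: Blend 1 wins 1 of 2 groups, Formula N wins 1. Blend 1 wins overall but not every group — no Simpson reversal.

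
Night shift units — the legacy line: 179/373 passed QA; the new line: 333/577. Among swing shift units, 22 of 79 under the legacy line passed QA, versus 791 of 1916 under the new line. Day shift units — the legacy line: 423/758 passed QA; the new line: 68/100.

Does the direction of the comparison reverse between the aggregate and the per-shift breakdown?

Night shift: the legacy line 179/373 = 48.0%, the new line 333/577 = 57.7% → the new line
Swing shift: the legacy line 22/79 = 27.8%, the new line 791/1916 = 41.3% → the new line
Day shift: the legacy line 423/758 = 55.8%, the new line 68/100 = 68.0% → the new line
Overall: the legacy line 624/1210 = 51.6%, the new line 1192/2593 = 46.0% → the legacy line
The new line wins each shift group but the legacy line wins overall — the comparison reverses. The new line's units skew toward swing shift, which has a lower base rate.

Yes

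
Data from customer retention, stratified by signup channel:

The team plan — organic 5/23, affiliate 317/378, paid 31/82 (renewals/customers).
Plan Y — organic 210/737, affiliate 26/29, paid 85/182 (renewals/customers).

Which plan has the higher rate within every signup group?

Organic: the team plan 5/23 = 21.7%, Plan Y 210/737 = 28.5% → Plan Y
Affiliate: the team plan 317/378 = 83.9%, Plan Y 26/29 = 89.7% → Plan Y
Paid: the team plan 31/82 = 37.8%, Plan Y 85/182 = 46.7% → Plan Y
Plan Y has the higher rate in all 3 groups.

Plan Y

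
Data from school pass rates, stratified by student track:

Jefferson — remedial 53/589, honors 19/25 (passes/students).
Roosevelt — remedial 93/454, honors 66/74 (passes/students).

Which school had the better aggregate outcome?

Remedial: Jefferson 53/589 = 9.0%, Roosevelt 93/454 = 20.5% → Roosevelt
Honors: Jefferson 19/25 = 76.0%, Roosevelt 66/74 = 89.2% → Roosevelt
Overall: Jefferson 72/614 = 11.7%, Roosevelt 159/528 = 30.1% → Roosevelt

Roosevelt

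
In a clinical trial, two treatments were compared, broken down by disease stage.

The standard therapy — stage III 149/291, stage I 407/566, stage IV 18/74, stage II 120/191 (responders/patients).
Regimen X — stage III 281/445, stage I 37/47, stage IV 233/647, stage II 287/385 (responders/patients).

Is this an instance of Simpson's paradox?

Stage III: the standard therapy 149/291 = 51.2%, Regimen X 281/445 = 63.1% → Regimen X
Stage I: the standard therapy 407/566 = 71.9%, Regimen X 37/47 = 78.7% → Regimen X
Stage IV: the standard therapy 18/74 = 24.3%, Regimen X 233/647 = 36.0% → Regimen X
Stage II: the standard therapy 120/191 = 62.8%, Regimen X 287/385 = 74.5% → Regimen X
Overall: the standard therapy 694/1122 = 61.9%, Regimen X 838/1524 = 55.0% → the standard therapy
Regimen X wins each disease group but the standard therapy wins overall — the comparison reverses. Regimen X's patients skew toward stage IV, which has a lower base rate.

Yes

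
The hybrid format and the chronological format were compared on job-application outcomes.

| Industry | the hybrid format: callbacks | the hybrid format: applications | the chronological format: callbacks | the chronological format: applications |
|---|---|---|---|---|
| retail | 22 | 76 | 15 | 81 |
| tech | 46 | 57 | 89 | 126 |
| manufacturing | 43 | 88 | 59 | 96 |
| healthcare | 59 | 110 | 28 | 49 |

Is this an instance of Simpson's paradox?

No

Retail: the hybrid format 22/76 = 28.9%, the chronological format 15/81 = 18.5% → the hybrid format
Tech: the hybrid format 46/57 = 80.7%, the chronological format 89/126 = 70.6% → the hybrid format
Manufacturing: the hybrid format 43/88 = 48.9%, the chronological format 59/96 = 61.5% → the chronological format
Healthcare: the hybrid format 59/110 = 53.6%, the chronological format 28/49 = 57.1% → the chronological format
Overall: the hybrid format 170/331 = 51.4%, the chronological format 191/352 = 54.3% → the chronological format
Neither sweeps: the hybrid format wins 2 of 4 groups, the chronological format wins 2. The chronological format wins overall but not every group — no Simpson reversal.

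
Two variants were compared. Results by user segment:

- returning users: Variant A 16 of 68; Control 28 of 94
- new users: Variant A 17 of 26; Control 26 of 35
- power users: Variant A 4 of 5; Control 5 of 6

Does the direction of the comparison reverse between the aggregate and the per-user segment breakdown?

No

Returning users: Variant A 16/68 = 23.5%, Control 28/94 = 29.8% → Control
New users: Variant A 17/26 = 65.4%, Control 26/35 = 74.3% → Control
Power users: Variant A 4/5 = 80.0%, Control 5/6 = 83.3% → Control
Overall: Variant A 37/99 = 37.4%, Control 59/135 = 43.7% → Control
Control wins overall and in every user group — no reversal.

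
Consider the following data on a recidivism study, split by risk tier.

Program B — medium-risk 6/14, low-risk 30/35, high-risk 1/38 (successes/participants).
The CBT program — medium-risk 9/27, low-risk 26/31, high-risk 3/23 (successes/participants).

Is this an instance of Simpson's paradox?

No

Medium-risk: Program B 6/14 = 42.9%, the CBT program 9/27 = 33.3% → Program B
Low-risk: Program B 30/35 = 85.7%, the CBT program 26/31 = 83.9% → Program B
High-risk: Program B 1/38 = 2.6%, the CBT program 3/23 = 13.0% → the CBT program
Overall: Program B 37/87 = 42.5%, the CBT program 38/81 = 46.9% → the CBT program
Neither sweeps: Program B wins 2 of 3 groups, the CBT program wins 1. The CBT program wins overall but not every group — no Simpson reversal.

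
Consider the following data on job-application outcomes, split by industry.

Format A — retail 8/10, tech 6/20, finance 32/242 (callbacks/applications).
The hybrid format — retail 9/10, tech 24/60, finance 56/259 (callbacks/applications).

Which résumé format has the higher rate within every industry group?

the hybrid format

Retail: Format A 8/10 = 80.0%, the hybrid format 9/10 = 90.0% → the hybrid format
Tech: Format A 6/20 = 30.0%, the hybrid format 24/60 = 40.0% → the hybrid format
Finance: Format A 32/242 = 13.2%, the hybrid format 56/259 = 21.6% → the hybrid format
The hybrid format has the higher rate in all 3 groups.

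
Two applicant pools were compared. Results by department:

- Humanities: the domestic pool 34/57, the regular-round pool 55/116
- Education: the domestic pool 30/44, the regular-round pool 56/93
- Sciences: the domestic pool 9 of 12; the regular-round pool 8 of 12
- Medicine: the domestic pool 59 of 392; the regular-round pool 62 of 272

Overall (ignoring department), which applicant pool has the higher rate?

the regular-round pool

Humanities: the domestic pool 34/57 = 59.6%, the regular-round pool 55/116 = 47.4% → the domestic pool
Education: the domestic pool 30/44 = 68.2%, the regular-round pool 56/93 = 60.2% → the domestic pool
Sciences: the domestic pool 9/12 = 75.0%, the regular-round pool 8/12 = 66.7% → the domestic pool
Medicine: the domestic pool 59/392 = 15.1%, the regular-round pool 62/272 = 22.8% → the regular-round pool
Overall: the domestic pool 132/505 = 26.1%, the regular-round pool 181/493 = 36.7% → the regular-round pool
(Neither sweeps every department group, but the regular-round pool has the higher pooled rate.)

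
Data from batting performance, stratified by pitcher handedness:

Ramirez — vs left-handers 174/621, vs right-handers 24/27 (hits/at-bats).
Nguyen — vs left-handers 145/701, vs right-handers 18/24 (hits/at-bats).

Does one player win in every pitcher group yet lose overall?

Vs left-handers: Ramirez 174/621 = 28.0%, Nguyen 145/701 = 20.7% → Ramirez
Vs right-handers: Ramirez 24/27 = 88.9%, Nguyen 18/24 = 75.0% → Ramirez
Overall: Ramirez 198/648 = 30.6%, Nguyen 163/725 = 22.5% → Ramirez
Ramirez wins overall and in every pitcher group — no reversal.

No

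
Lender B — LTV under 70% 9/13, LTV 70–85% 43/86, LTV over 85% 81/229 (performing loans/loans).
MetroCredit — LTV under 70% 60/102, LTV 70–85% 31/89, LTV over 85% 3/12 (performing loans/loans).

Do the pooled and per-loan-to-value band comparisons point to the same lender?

LTV under 70%: Lender B 9/13 = 69.2%, MetroCredit 60/102 = 58.8% → Lender B
LTV 70–85%: Lender B 43/86 = 50.0%, MetroCredit 31/89 = 34.8% → Lender B
LTV over 85%: Lender B 81/229 = 35.4%, MetroCredit 3/12 = 25.0% → Lender B
Overall: Lender B 133/328 = 40.5%, MetroCredit 94/203 = 46.3% → MetroCredit
Lender B wins each loan-to-value group but MetroCredit wins overall — the comparison reverses. Lender B's loans skew toward LTV over 85%, which has a lower base rate.

No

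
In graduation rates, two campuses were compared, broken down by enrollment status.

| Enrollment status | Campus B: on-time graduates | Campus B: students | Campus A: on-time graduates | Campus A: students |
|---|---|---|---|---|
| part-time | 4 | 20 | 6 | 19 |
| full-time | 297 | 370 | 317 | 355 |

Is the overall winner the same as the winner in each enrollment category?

Part-time: Campus B 4/20 = 20.0%, Campus A 6/19 = 31.6% → Campus A
Full-time: Campus B 297/370 = 80.3%, Campus A 317/355 = 89.3% → Campus A
Overall: Campus B 301/390 = 77.2%, Campus A 323/374 = 86.4% → Campus A
Campus A wins overall and in every enrollment group — no reversal.

Yes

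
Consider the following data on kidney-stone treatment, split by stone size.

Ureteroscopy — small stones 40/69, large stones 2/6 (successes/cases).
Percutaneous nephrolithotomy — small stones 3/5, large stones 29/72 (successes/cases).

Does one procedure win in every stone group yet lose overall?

Small stones: ureteroscopy 40/69 = 58.0%, percutaneous nephrolithotomy 3/5 = 60.0% → percutaneous nephrolithotomy
Large stones: ureteroscopy 2/6 = 33.3%, percutaneous nephrolithotomy 29/72 = 40.3% → percutaneous nephrolithotomy
Overall: ureteroscopy 42/75 = 56.0%, percutaneous nephrolithotomy 32/77 = 41.6% → ureteroscopy
Percutaneous nephrolithotomy wins each stone group but ureteroscopy wins overall — the comparison reverses. Percutaneous nephrolithotomy's cases skew toward large stones, which has a lower base rate.

Yes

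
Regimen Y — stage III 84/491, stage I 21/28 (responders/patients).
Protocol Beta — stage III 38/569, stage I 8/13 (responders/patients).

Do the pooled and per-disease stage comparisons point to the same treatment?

Yes

Stage III: Regimen Y 84/491 = 17.1%, Protocol Beta 38/569 = 6.7% → Regimen Y
Stage I: Regimen Y 21/28 = 75.0%, Protocol Beta 8/13 = 61.5% → Regimen Y
Overall: Regimen Y 105/519 = 20.2%, Protocol Beta 46/582 = 7.9% → Regimen Y
Regimen Y wins overall and in every disease group — no reversal.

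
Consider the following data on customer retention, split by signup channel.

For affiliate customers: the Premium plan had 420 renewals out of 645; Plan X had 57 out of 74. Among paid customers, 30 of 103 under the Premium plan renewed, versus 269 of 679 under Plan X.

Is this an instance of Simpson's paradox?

Affiliate: the Premium plan 420/645 = 65.1%, Plan X 57/74 = 77.0% → Plan X
Paid: the Premium plan 30/103 = 29.1%, Plan X 269/679 = 39.6% → Plan X
Overall: the Premium plan 450/748 = 60.2%, Plan X 326/753 = 43.3% → the Premium plan
Plan X wins each signup group but the Premium plan wins overall — the comparison reverses. Plan X's customers skew toward paid, which has a lower base rate.

Yes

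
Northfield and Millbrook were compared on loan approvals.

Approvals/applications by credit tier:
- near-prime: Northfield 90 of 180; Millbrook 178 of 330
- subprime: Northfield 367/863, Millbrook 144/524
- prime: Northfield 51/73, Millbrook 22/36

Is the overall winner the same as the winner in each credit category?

Near-prime: Northfield 90/180 = 50.0%, Millbrook 178/330 = 53.9% → Millbrook
Subprime: Northfield 367/863 = 42.5%, Millbrook 144/524 = 27.5% → Northfield
Prime: Northfield 51/73 = 69.9%, Millbrook 22/36 = 61.1% → Northfield
Overall: Northfield 508/1116 = 45.5%, Millbrook 344/890 = 38.7% → Northfield
Neither sweeps: Northfield wins 2 of 3 groups, Millbrook wins 1. Northfield wins overall but not every group — no Simpson reversal.

No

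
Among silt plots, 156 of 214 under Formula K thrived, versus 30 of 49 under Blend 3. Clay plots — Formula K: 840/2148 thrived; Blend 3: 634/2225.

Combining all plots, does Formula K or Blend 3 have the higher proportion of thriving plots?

Formula K

Silt: Formula K 156/214 = 72.9%, Blend 3 30/49 = 61.2% → Formula K
Clay: Formula K 840/2148 = 39.1%, Blend 3 634/2225 = 28.5% → Formula K
Overall: Formula K 996/2362 = 42.2%, Blend 3 664/2274 = 29.2% → Formula K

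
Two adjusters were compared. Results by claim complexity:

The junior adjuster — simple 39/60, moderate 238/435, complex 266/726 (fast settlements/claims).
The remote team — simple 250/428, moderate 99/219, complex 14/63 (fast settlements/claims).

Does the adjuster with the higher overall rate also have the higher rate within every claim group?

No

Simple: the junior adjuster 39/60 = 65.0%, the remote team 250/428 = 58.4% → the junior adjuster
Moderate: the junior adjuster 238/435 = 54.7%, the remote team 99/219 = 45.2% → the junior adjuster
Complex: the junior adjuster 266/726 = 36.6%, the remote team 14/63 = 22.2% → the junior adjuster
Overall: the junior adjuster 543/1221 = 44.5%, the remote team 363/710 = 51.1% → the remote team
The junior adjuster wins each claim group but the remote team wins overall — the comparison reverses. The junior adjuster's claims skew toward complex, which has a lower base rate.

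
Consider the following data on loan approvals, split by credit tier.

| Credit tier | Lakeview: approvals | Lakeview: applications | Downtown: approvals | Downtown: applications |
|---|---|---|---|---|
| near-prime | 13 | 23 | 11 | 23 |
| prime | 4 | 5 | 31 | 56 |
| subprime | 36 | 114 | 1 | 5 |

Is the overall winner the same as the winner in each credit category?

Near-prime: Lakeview 13/23 = 56.5%, Downtown 11/23 = 47.8% → Lakeview
Prime: Lakeview 4/5 = 80.0%, Downtown 31/56 = 55.4% → Lakeview
Subprime: Lakeview 36/114 = 31.6%, Downtown 1/5 = 20.0% → Lakeview
Overall: Lakeview 53/142 = 37.3%, Downtown 43/84 = 51.2% → Downtown
Lakeview wins each credit group but Downtown wins overall — the comparison reverses. Lakeview's applications skew toward subprime, which has a lower base rate.

No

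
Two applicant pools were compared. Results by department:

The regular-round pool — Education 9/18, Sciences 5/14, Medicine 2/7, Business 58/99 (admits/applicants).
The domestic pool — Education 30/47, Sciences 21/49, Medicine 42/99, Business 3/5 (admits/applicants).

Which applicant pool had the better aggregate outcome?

the regular-round pool

Education: the regular-round pool 9/18 = 50.0%, the domestic pool 30/47 = 63.8% → the domestic pool
Sciences: the regular-round pool 5/14 = 35.7%, the domestic pool 21/49 = 42.9% → the domestic pool
Medicine: the regular-round pool 2/7 = 28.6%, the domestic pool 42/99 = 42.4% → the domestic pool
Business: the regular-round pool 58/99 = 58.6%, the domestic pool 3/5 = 60.0% → the domestic pool
Overall: the regular-round pool 74/138 = 53.6%, the domestic pool 96/200 = 48.0% → the regular-round pool
(The domestic pool wins every department group but the regular-round pool wins overall — the domestic pool's applicants skew toward the low-rate Medicine group.)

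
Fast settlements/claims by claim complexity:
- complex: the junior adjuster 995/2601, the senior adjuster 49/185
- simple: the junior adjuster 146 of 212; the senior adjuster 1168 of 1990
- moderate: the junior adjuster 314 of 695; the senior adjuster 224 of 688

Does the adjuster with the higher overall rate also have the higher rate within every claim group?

No

Complex: the junior adjuster 995/2601 = 38.3%, the senior adjuster 49/185 = 26.5% → the junior adjuster
Simple: the junior adjuster 146/212 = 68.9%, the senior adjuster 1168/1990 = 58.7% → the junior adjuster
Moderate: the junior adjuster 314/695 = 45.2%, the senior adjuster 224/688 = 32.6% → the junior adjuster
Overall: the junior adjuster 1455/3508 = 41.5%, the senior adjuster 1441/2863 = 50.3% → the senior adjuster
The junior adjuster wins each claim group but the senior adjuster wins overall — the comparison reverses. The junior adjuster's claims skew toward complex, which has a lower base rate.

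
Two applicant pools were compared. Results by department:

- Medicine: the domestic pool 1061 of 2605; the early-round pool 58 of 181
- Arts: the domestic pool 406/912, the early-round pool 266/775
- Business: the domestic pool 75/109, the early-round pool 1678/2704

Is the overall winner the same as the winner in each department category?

No

Medicine: the domestic pool 1061/2605 = 40.7%, the early-round pool 58/181 = 32.0% → the domestic pool
Arts: the domestic pool 406/912 = 44.5%, the early-round pool 266/775 = 34.3% → the domestic pool
Business: the domestic pool 75/109 = 68.8%, the early-round pool 1678/2704 = 62.1% → the domestic pool
Overall: the domestic pool 1542/3626 = 42.5%, the early-round pool 2002/3660 = 54.7% → the early-round pool
The domestic pool wins each department group but the early-round pool wins overall — the comparison reverses. The domestic pool's applicants skew toward Medicine, which has a lower base rate.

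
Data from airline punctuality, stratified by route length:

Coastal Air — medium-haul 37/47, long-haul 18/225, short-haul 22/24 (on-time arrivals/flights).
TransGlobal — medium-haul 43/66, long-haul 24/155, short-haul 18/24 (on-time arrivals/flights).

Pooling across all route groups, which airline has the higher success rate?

Medium-haul: Coastal Air 37/47 = 78.7%, TransGlobal 43/66 = 65.2% → Coastal Air
Long-haul: Coastal Air 18/225 = 8.0%, TransGlobal 24/155 = 15.5% → TransGlobal
Short-haul: Coastal Air 22/24 = 91.7%, TransGlobal 18/24 = 75.0% → Coastal Air
Overall: Coastal Air 77/296 = 26.0%, TransGlobal 85/245 = 34.7% → TransGlobal
(Neither sweeps every route group, but TransGlobal has the higher pooled rate.)

TransGlobal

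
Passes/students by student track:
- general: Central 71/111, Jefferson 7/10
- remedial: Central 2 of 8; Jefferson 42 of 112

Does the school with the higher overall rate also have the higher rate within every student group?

No

General: Central 71/111 = 64.0%, Jefferson 7/10 = 70.0% → Jefferson
Remedial: Central 2/8 = 25.0%, Jefferson 42/112 = 37.5% → Jefferson
Overall: Central 73/119 = 61.3%, Jefferson 49/122 = 40.2% → Central
Jefferson wins each student group but Central wins overall — the comparison reverses. Jefferson's students skew toward remedial, which has a lower base rate.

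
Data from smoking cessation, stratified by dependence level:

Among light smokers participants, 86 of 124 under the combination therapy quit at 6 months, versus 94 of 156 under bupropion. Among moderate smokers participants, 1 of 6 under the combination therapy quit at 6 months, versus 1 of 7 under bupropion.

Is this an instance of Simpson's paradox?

Light smokers: the combination therapy 86/124 = 69.4%, bupropion 94/156 = 60.3% → the combination therapy
Moderate smokers: the combination therapy 1/6 = 16.7%, bupropion 1/7 = 14.3% → the combination therapy
Overall: the combination therapy 87/130 = 66.9%, bupropion 95/163 = 58.3% → the combination therapy
The combination therapy wins overall and in every dependence group — no reversal.

No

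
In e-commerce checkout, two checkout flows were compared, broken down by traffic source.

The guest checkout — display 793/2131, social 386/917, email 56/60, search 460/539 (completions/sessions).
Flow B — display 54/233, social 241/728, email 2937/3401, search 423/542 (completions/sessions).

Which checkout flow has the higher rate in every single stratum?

the guest checkout

Display: the guest checkout 793/2131 = 37.2%, Flow B 54/233 = 23.2% → the guest checkout
Social: the guest checkout 386/917 = 42.1%, Flow B 241/728 = 33.1% → the guest checkout
Email: the guest checkout 56/60 = 93.3%, Flow B 2937/3401 = 86.4% → the guest checkout
Search: the guest checkout 460/539 = 85.3%, Flow B 423/542 = 78.0% → the guest checkout
The guest checkout has the higher rate in all 4 groups.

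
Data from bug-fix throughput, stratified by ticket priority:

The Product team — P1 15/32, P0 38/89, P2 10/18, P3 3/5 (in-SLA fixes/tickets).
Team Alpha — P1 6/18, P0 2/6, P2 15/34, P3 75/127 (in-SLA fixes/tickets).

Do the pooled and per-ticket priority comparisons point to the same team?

P1: the Product team 15/32 = 46.9%, Team Alpha 6/18 = 33.3% → the Product team
P0: the Product team 38/89 = 42.7%, Team Alpha 2/6 = 33.3% → the Product team
P2: the Product team 10/18 = 55.6%, Team Alpha 15/34 = 44.1% → the Product team
P3: the Product team 3/5 = 60.0%, Team Alpha 75/127 = 59.1% → the Product team
Overall: the Product team 66/144 = 45.8%, Team Alpha 98/185 = 53.0% → Team Alpha
The Product team wins each ticket group but Team Alpha wins overall — the comparison reverses. The Product team's tickets skew toward P0, which has a lower base rate.

No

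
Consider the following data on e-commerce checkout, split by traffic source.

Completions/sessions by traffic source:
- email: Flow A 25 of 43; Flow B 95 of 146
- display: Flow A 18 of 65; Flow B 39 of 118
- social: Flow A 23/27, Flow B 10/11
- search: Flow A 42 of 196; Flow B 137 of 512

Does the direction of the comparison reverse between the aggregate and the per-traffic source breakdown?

No

Email: Flow A 25/43 = 58.1%, Flow B 95/146 = 65.1% → Flow B
Display: Flow A 18/65 = 27.7%, Flow B 39/118 = 33.1% → Flow B
Social: Flow A 23/27 = 85.2%, Flow B 10/11 = 90.9% → Flow B
Search: Flow A 42/196 = 21.4%, Flow B 137/512 = 26.8% → Flow B
Overall: Flow A 108/331 = 32.6%, Flow B 281/787 = 35.7% → Flow B
Flow B wins overall and in every traffic group — no reversal.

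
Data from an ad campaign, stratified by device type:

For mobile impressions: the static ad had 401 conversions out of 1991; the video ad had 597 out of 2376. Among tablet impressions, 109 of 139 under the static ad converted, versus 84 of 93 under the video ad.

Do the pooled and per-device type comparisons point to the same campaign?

Mobile: the static ad 401/1991 = 20.1%, the video ad 597/2376 = 25.1% → the video ad
Tablet: the static ad 109/139 = 78.4%, the video ad 84/93 = 90.3% → the video ad
Overall: the static ad 510/2130 = 23.9%, the video ad 681/2469 = 27.6% → the video ad
The video ad wins overall and in every device group — no reversal.

Yes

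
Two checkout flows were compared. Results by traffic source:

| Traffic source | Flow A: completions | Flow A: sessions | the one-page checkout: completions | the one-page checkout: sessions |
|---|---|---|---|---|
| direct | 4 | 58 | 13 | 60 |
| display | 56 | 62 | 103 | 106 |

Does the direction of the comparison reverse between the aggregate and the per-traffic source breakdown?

Direct: Flow A 4/58 = 6.9%, the one-page checkout 13/60 = 21.7% → the one-page checkout
Display: Flow A 56/62 = 90.3%, the one-page checkout 103/106 = 97.2% → the one-page checkout
Overall: Flow A 60/120 = 50.0%, the one-page checkout 116/166 = 69.9% → the one-page checkout
The one-page checkout wins overall and in every traffic group — no reversal.

No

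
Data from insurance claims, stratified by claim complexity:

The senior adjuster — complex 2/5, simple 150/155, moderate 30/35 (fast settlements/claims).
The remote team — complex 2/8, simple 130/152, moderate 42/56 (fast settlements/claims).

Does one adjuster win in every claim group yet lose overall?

No

Complex: the senior adjuster 2/5 = 40.0%, the remote team 2/8 = 25.0% → the senior adjuster
Simple: the senior adjuster 150/155 = 96.8%, the remote team 130/152 = 85.5% → the senior adjuster
Moderate: the senior adjuster 30/35 = 85.7%, the remote team 42/56 = 75.0% → the senior adjuster
Overall: the senior adjuster 182/195 = 93.3%, the remote team 174/216 = 80.6% → the senior adjuster
The senior adjuster wins overall and in every claim group — no reversal.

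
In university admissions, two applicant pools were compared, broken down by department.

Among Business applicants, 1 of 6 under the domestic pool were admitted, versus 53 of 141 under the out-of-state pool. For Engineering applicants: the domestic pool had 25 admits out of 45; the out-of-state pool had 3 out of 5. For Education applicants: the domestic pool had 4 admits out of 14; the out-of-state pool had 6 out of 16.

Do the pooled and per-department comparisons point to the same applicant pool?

No

Business: the domestic pool 1/6 = 16.7%, the out-of-state pool 53/141 = 37.6% → the out-of-state pool
Engineering: the domestic pool 25/45 = 55.6%, the out-of-state pool 3/5 = 60.0% → the out-of-state pool
Education: the domestic pool 4/14 = 28.6%, the out-of-state pool 6/16 = 37.5% → the out-of-state pool
Overall: the domestic pool 30/65 = 46.2%, the out-of-state pool 62/162 = 38.3% → the domestic pool
The out-of-state pool wins each department group but the domestic pool wins overall — the comparison reverses. The out-of-state pool's applicants skew toward Business, which has a lower base rate.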